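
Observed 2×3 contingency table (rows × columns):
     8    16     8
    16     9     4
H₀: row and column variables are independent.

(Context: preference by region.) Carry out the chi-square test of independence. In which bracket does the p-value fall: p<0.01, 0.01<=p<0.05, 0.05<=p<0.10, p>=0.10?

p-value bracket: 0.05<=p<0.10

Row totals [32, 29], col totals [24, 25, 12], n=61
χ² = (8−12.59)²/12.59 + (16−13.11)²/13.11 + (8−6.30)²/6.30 + (16−11.41)²/11.41 + (9−11.89)²/11.89 + (4−5.70)²/5.70 = 5.8266
df = 2
p-value (upper-tail) = 0.05430
→ bracket: 0.05<=p<0.10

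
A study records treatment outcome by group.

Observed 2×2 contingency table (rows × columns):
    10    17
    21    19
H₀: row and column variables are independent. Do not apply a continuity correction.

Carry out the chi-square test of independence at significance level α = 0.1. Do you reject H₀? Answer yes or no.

reject H₀: no

Row totals [27, 40], col totals [31, 36], n=67
χ² = (10−12.49)²/12.49 + (17−14.51)²/14.51 + (21−18.51)²/18.51 + (19−21.49)²/21.49 = 1.5503
df = 1
p-value (upper-tail) = 0.21309
At α=0.1: p ≥ α → fail to reject H₀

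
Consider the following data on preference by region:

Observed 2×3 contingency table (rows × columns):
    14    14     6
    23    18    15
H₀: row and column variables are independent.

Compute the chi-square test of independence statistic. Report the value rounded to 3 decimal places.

Row totals [34, 56], col totals [37, 32, 21], n=90
χ² = (14−13.98)²/13.98 + (14−12.09)²/12.09 + (6−7.93)²/7.93 + (23−23.02)²/23.02 + (18−19.91)²/19.91 + (15−13.07)²/13.07 = 1.2428
df = 2

test statistic = 1.243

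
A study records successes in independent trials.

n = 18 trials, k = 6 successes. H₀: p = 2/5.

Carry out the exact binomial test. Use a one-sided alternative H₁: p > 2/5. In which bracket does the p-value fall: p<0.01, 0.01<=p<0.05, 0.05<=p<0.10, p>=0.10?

p-value bracket: p>=0.10

Exact binomial: n=18, k=6, p₀=2/5=0.4000
P(X≥6) from Σ C(n,i)·p₀^i·(1−p₀)^(n−i)
p-value (one-sided, H₁ greater) = 0.79124
→ bracket: p>=0.10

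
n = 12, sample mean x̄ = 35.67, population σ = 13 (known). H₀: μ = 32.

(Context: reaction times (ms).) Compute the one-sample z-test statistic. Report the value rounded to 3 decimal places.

SE = σ/√n = 13/√12 = 3.7528
z = (x̄−μ₀)/SE = (35.67−32)/3.7528 = 0.9779

test statistic = 0.978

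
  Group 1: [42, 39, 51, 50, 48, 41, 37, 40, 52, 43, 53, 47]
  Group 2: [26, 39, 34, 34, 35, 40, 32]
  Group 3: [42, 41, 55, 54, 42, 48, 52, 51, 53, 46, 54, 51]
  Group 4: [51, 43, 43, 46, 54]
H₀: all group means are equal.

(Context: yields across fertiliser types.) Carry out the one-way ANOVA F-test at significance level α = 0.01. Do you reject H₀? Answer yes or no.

reject H₀: yes

Group means [45.25, 34.29, 49.08, 47.40], grand mean 44.694
SSB = Σnᵢ(x̄ᵢ−x̄)² = 1029.844; SSW = ΣΣ(x−x̄ᵢ)² = 857.795
MSB = 1029.844/3 = 343.2812; MSW = 857.795/32 = 26.8061
F = MSB/MSW = 12.8061
df = (3, 32)
p-value (upper-tail) = 0.00001
At α=0.01: p < α → reject H₀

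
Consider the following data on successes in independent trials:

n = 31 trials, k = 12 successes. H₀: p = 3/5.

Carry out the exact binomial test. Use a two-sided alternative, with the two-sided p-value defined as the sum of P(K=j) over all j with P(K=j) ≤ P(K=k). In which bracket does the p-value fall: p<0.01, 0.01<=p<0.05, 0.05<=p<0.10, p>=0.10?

Exact binomial: n=31, k=12, p₀=3/5=0.6000
P(X=j) = C(n,j)·p₀^j·(1−p₀)^(n−j); p = Σ P(X=j) over j with P(X=j) ≤ P(X=12)
p-value (two-sided) = 0.01748
→ bracket: 0.01<=p<0.05

p-value bracket: 0.01<=p<0.05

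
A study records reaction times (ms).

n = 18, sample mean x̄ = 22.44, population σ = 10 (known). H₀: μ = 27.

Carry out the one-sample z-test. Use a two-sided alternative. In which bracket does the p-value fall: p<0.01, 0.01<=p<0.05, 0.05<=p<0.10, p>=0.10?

SE = σ/√n = 10/√18 = 2.3570
z = (x̄−μ₀)/SE = (22.44−27)/2.3570 = -1.9346
p-value (two-sided) = 0.05303
→ bracket: 0.05<=p<0.10

p-value bracket: 0.05<=p<0.10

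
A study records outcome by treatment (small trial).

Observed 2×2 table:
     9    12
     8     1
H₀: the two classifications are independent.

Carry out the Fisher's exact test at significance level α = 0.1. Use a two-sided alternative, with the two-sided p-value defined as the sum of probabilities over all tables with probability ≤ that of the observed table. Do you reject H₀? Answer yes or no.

reject H₀: yes

Margins: r₁=21, r₂=9, c₁=17, c₂=13, n=30
p_obs = C(21,9)·C(9,8)/C(30,17); sum pmf over tables with pmf ≤ p_obs
p-value (two-sided) = 0.04168
At α=0.1: p < α → reject H₀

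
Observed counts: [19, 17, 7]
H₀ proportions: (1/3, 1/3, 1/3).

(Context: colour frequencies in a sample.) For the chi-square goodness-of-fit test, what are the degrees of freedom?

df = k − 1 = 3 − 1 = 2

degrees of freedom = 2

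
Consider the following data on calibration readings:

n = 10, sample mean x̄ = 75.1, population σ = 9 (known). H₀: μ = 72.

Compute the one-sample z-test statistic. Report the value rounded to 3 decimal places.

SE = σ/√n = 9/√10 = 2.8460
z = (x̄−μ₀)/SE = (75.1−72)/2.8460 = 1.0892

test statistic = 1.089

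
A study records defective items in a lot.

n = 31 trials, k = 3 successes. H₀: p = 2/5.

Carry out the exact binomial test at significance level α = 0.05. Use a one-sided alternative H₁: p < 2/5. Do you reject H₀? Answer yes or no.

Exact binomial: n=31, k=3, p₀=2/5=0.4000
P(X≤3) from Σ C(n,i)·p₀^i·(1−p₀)^(n−i)
p-value (one-sided, H₁ less) = 0.00021
At α=0.05: p < α → reject H₀

reject H₀: yes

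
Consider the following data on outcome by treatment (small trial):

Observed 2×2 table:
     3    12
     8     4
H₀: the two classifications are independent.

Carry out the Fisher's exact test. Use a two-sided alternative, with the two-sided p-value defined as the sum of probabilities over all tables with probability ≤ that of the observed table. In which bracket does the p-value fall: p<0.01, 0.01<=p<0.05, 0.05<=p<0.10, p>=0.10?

p-value bracket: 0.01<=p<0.05

Margins: r₁=15, r₂=12, c₁=11, c₂=16, n=27
p_obs = C(15,3)·C(12,8)/C(27,11); sum pmf over tables with pmf ≤ p_obs
p-value (two-sided) = 0.02199
→ bracket: 0.01<=p<0.05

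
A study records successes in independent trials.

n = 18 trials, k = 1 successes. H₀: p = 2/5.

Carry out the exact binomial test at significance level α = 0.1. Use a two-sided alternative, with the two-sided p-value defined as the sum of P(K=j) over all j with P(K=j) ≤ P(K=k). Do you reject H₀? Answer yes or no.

Exact binomial: n=18, k=1, p₀=2/5=0.4000
P(X=j) = C(n,j)·p₀^j·(1−p₀)^(n−j); p = Σ P(X=j) over j with P(X=j) ≤ P(X=1)
p-value (two-sided) = 0.00260
At α=0.1: p < α → reject H₀

reject H₀: yes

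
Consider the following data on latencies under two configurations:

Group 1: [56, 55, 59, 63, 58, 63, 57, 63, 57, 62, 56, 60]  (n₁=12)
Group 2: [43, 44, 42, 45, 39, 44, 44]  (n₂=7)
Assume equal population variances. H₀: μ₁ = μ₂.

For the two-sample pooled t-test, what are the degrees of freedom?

degrees of freedom = 17

df = n₁ + n₂ − 2 = 12 + 7 − 2 = 17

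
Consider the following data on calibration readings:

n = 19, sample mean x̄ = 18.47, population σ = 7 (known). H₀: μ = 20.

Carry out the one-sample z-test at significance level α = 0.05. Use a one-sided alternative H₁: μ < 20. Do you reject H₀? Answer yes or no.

reject H₀: no

SE = σ/√n = 7/√19 = 1.6059
z = (x̄−μ₀)/SE = (18.47−20)/1.6059 = -0.9527
p-value (one-sided, H₁ less) = 0.17036
At α=0.05: p ≥ α → fail to reject H₀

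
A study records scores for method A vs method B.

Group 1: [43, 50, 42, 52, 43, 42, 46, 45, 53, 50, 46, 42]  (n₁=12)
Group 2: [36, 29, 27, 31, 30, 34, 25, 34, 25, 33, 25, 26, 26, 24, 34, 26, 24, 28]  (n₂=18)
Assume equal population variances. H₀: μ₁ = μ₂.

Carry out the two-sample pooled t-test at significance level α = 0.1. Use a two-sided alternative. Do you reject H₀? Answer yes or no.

reject H₀: yes

x̄₁=46.167, s₁=4.086, n₁=12
x̄₂=28.722, s₂=4.012, n₂=18
s_p² = [11·4.086² + 17·4.012²]/28 = 16.3313
SE = √(s_p²·(1/12+1/18)) = 1.5061
t = (46.167−28.722)/1.5061 = 11.5828
df = 28
p-value (two-sided) = 0.00000
At α=0.1: p < α → reject H₀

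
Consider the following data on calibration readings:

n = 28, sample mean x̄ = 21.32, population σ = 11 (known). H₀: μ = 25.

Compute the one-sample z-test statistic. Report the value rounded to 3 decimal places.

SE = σ/√n = 11/√28 = 2.0788
z = (x̄−μ₀)/SE = (21.32−25)/2.0788 = -1.7702

test statistic = -1.770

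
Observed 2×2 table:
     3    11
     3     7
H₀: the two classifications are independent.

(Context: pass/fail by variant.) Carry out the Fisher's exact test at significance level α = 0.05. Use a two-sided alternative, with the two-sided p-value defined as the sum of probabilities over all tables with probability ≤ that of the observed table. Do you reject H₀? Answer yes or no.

reject H₀: no

Margins: r₁=14, r₂=10, c₁=6, c₂=18, n=24
p_obs = C(14,3)·C(10,3)/C(24,6); sum pmf over tables with pmf ≤ p_obs
p-value (two-sided) = 0.66533
At α=0.05: p ≥ α → fail to reject H₀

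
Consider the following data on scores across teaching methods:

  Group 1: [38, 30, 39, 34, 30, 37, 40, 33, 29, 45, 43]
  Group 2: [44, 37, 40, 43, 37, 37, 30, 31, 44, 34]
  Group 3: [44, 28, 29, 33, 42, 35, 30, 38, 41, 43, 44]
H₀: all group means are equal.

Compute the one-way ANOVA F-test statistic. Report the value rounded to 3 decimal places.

test statistic = 0.192

Group means [36.18, 37.70, 37.00], grand mean 36.938
SSB = Σnᵢ(x̄ᵢ−x̄)² = 12.139; SSW = ΣΣ(x−x̄ᵢ)² = 915.736
MSB = 12.139/2 = 6.0693; MSW = 915.736/29 = 31.5771
F = MSB/MSW = 0.1922
df = (2, 29)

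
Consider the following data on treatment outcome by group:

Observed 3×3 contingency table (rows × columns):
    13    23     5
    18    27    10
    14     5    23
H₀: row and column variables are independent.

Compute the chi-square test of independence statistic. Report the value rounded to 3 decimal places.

Row totals [41, 55, 42], col totals [45, 55, 38], n=138
χ² = (13−13.37)²/13.37 + (23−16.34)²/16.34 + (5−11.29)²/11.29 + (18−17.93)²/17.93 + (27−21.92)²/21.92 + (10−15.14)²/15.14 + (14−13.70)²/13.70 + (5−16.74)²/16.74 + (23−11.57)²/11.57 = 28.6988
df = 4

test statistic = 28.699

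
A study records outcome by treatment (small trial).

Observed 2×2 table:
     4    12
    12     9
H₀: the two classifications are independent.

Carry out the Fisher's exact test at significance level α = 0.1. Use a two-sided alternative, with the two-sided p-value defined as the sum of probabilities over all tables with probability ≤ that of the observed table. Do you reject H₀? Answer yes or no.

reject H₀: yes

Margins: r₁=16, r₂=21, c₁=16, c₂=21, n=37
p_obs = C(16,4)·C(21,12)/C(37,16); sum pmf over tables with pmf ≤ p_obs
p-value (two-sided) = 0.09311
At α=0.1: p < α → reject H₀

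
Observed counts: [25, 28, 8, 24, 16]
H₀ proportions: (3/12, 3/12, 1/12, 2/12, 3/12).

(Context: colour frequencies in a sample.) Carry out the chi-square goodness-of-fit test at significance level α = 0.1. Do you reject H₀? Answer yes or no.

n = 101; E_i = n·p_i = [25.25, 25.25, 8.42, 16.83, 25.25]
χ² = (25−25.25)²/25.25 + (28−25.25)²/25.25 + (8−8.42)²/8.42 + (24−16.83)²/16.83 + (16−25.25)²/25.25 = 6.7624
df = 4
p-value (upper-tail) = 0.14899
At α=0.1: p ≥ α → fail to reject H₀

reject H₀: no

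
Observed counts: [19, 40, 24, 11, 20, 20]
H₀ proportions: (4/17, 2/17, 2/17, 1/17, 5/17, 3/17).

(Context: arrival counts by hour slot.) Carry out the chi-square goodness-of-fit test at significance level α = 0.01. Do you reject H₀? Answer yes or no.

n = 134; E_i = n·p_i = [31.53, 15.76, 15.76, 7.88, 39.41, 23.65]
χ² = (19−31.53)²/31.53 + (40−15.76)²/15.76 + (24−15.76)²/15.76 + (11−7.88)²/7.88 + (20−39.41)²/39.41 + (20−23.65)²/23.65 = 57.8949
df = 5
p-value (upper-tail) = 0.00000
At α=0.01: p < α → reject H₀

reject H₀: yes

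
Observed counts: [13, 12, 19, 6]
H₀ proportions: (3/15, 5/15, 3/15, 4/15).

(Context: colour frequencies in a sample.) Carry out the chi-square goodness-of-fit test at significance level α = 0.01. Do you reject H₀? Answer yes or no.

reject H₀: yes

n = 50; E_i = n·p_i = [10.00, 16.67, 10.00, 13.33]
χ² = (13−10.00)²/10.00 + (12−16.67)²/16.67 + (19−10.00)²/10.00 + (6−13.33)²/13.33 = 14.3400
df = 3
p-value (upper-tail) = 0.00248
At α=0.01: p < α → reject H₀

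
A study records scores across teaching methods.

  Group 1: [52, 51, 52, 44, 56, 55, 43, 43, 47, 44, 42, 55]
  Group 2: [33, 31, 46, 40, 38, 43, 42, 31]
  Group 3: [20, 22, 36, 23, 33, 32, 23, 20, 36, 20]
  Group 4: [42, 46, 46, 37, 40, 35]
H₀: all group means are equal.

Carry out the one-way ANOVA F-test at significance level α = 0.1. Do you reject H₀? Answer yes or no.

Group means [48.67, 38.00, 26.50, 41.00], grand mean 38.861
SSB = Σnᵢ(x̄ᵢ−x̄)² = 2715.139; SSW = ΣΣ(x−x̄ᵢ)² = 1077.167
MSB = 2715.139/3 = 905.0463; MSW = 1077.167/32 = 33.6615
F = MSB/MSW = 26.8867
df = (3, 32)
p-value (upper-tail) = 0.00000
At α=0.1: p < α → reject H₀

reject H₀: yes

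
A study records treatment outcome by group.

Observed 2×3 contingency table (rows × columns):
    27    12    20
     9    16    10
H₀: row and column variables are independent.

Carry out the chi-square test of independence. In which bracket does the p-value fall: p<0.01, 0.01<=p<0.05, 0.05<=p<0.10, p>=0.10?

Row totals [59, 35], col totals [36, 28, 30], n=94
χ² = (27−22.60)²/22.60 + (12−17.57)²/17.57 + (20−18.83)²/18.83 + (9−13.40)²/13.40 + (16−10.43)²/10.43 + (10−11.17)²/11.17 = 7.2497
df = 2
p-value (upper-tail) = 0.02665
→ bracket: 0.01<=p<0.05

p-value bracket: 0.01<=p<0.05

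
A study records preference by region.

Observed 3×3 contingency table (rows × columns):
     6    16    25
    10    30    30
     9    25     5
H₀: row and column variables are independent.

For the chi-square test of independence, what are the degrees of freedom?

degrees of freedom = 4

df = (r−1)(c−1) = (3−1)·(3−1) = 4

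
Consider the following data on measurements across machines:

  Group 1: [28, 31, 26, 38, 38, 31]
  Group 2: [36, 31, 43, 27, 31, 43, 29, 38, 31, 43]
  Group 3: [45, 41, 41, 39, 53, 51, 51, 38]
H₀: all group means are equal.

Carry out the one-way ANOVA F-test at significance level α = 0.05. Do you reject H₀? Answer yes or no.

reject H₀: yes

Group means [32.00, 35.20, 44.88], grand mean 37.625
SSB = Σnᵢ(x̄ᵢ−x̄)² = 669.150; SSW = ΣΣ(x−x̄ᵢ)² = 728.475
MSB = 669.150/2 = 334.5750; MSW = 728.475/21 = 34.6893
F = MSB/MSW = 9.6449
df = (2, 21)
p-value (upper-tail) = 0.00107
At α=0.05: p < α → reject H₀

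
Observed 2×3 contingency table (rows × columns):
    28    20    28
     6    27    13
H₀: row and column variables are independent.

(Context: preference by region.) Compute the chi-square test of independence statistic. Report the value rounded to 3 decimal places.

test statistic = 14.250

Row totals [76, 46], col totals [34, 47, 41], n=122
χ² = (28−21.18)²/21.18 + (20−29.28)²/29.28 + (28−25.54)²/25.54 + (6−12.82)²/12.82 + (27−17.72)²/17.72 + (13−15.46)²/15.46 = 14.2503
df = 2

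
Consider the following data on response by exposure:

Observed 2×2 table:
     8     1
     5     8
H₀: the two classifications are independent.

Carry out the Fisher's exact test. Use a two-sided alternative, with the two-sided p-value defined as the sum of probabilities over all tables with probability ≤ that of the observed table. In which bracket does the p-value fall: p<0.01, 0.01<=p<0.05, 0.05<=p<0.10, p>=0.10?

p-value bracket: 0.01<=p<0.05

Margins: r₁=9, r₂=13, c₁=13, c₂=9, n=22
p_obs = C(9,8)·C(13,5)/C(22,13); sum pmf over tables with pmf ≤ p_obs
p-value (two-sided) = 0.03061
→ bracket: 0.01<=p<0.05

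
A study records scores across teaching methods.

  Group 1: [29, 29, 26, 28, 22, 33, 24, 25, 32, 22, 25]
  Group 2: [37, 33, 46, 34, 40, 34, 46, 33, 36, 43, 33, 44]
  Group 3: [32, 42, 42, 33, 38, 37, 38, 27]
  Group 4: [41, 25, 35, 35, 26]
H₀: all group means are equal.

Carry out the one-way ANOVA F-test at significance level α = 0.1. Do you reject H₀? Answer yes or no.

reject H₀: yes

Group means [26.82, 38.25, 36.12, 32.40], grand mean 33.472
SSB = Σnᵢ(x̄ᵢ−x̄)² = 823.011; SSW = ΣΣ(x−x̄ᵢ)² = 811.961
MSB = 823.011/3 = 274.3370; MSW = 811.961/32 = 25.3738
F = MSB/MSW = 10.8118
df = (3, 32)
p-value (upper-tail) = 0.00005
At α=0.1: p < α → reject H₀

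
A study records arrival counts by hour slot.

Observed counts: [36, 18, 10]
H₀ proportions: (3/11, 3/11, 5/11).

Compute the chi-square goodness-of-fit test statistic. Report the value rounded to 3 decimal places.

test statistic = 32.250

n = 64; E_i = n·p_i = [17.45, 17.45, 29.09]
χ² = (36−17.45)²/17.45 + (18−17.45)²/17.45 + (10−29.09)²/29.09 = 32.2500
df = 2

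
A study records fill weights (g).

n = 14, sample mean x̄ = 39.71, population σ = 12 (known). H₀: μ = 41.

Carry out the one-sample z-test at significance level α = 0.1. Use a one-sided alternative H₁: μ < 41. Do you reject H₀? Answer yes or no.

SE = σ/√n = 12/√14 = 3.2071
z = (x̄−μ₀)/SE = (39.71−41)/3.2071 = -0.4022
p-value (one-sided, H₁ less) = 0.34376
At α=0.1: p ≥ α → fail to reject H₀

reject H₀: no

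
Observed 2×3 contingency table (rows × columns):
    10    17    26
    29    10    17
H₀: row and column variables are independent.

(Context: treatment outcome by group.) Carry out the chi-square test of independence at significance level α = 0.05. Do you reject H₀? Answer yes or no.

reject H₀: yes

Row totals [53, 56], col totals [39, 27, 43], n=109
χ² = (10−18.96)²/18.96 + (17−13.13)²/13.13 + (26−20.91)²/20.91 + (29−20.04)²/20.04 + (10−13.87)²/13.87 + (17−22.09)²/22.09 = 12.8821
df = 2
p-value (upper-tail) = 0.00159
At α=0.05: p < α → reject H₀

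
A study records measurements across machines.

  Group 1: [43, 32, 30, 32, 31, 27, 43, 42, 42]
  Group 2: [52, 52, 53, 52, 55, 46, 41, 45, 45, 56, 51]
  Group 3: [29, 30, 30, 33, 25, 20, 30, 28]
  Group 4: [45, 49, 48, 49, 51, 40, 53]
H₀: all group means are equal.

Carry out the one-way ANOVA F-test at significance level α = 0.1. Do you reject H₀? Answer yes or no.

reject H₀: yes

Group means [35.78, 49.82, 28.12, 47.86], grand mean 40.857
SSB = Σnᵢ(x̄ᵢ−x̄)² = 2755.362; SSW = ΣΣ(x−x̄ᵢ)² = 792.924
MSB = 2755.362/3 = 918.4539; MSW = 792.924/31 = 25.5782
F = MSB/MSW = 35.9077
df = (3, 31)
p-value (upper-tail) = 0.00000
At α=0.1: p < α → reject H₀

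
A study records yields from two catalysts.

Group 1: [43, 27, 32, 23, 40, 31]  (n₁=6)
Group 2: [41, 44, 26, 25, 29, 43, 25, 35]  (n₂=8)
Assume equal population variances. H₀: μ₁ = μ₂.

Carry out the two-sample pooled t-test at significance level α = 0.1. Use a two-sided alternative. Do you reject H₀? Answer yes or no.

reject H₀: no

x̄₁=32.667, s₁=7.607, n₁=6
x̄₂=33.500, s₂=8.281, n₂=8
s_p² = [5·7.607² + 7·8.281²]/12 = 64.1111
SE = √(s_p²·(1/6+1/8)) = 4.3242
t = (32.667−33.500)/4.3242 = -0.1927
df = 12
p-value (two-sided) = 0.85041
At α=0.1: p ≥ α → fail to reject H₀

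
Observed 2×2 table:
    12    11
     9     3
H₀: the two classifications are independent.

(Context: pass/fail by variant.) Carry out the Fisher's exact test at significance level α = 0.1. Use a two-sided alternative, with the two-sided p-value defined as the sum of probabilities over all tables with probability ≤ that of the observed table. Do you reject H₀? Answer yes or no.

Margins: r₁=23, r₂=12, c₁=21, c₂=14, n=35
p_obs = C(23,12)·C(12,9)/C(35,21); sum pmf over tables with pmf ≤ p_obs
p-value (two-sided) = 0.28164
At α=0.1: p ≥ α → fail to reject H₀

reject H₀: no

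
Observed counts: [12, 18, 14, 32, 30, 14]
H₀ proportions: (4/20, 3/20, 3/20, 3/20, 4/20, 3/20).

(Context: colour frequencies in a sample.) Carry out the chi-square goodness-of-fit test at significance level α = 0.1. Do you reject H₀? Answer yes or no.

reject H₀: yes

n = 120; E_i = n·p_i = [24.00, 18.00, 18.00, 18.00, 24.00, 18.00]
χ² = (12−24.00)²/24.00 + (18−18.00)²/18.00 + (14−18.00)²/18.00 + (32−18.00)²/18.00 + (30−24.00)²/24.00 + (14−18.00)²/18.00 = 20.1667
df = 5
p-value (upper-tail) = 0.00116
At α=0.1: p < α → reject H₀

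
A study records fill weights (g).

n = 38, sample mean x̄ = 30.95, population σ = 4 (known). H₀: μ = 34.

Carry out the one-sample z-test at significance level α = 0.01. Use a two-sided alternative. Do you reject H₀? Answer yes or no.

SE = σ/√n = 4/√38 = 0.6489
z = (x̄−μ₀)/SE = (30.95−34)/0.6489 = -4.7004
p-value (two-sided) = 0.00000
At α=0.01: p < α → reject H₀

reject H₀: yes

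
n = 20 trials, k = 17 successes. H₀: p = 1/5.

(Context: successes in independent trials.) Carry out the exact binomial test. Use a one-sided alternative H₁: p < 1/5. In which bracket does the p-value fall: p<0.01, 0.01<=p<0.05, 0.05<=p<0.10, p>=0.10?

p-value bracket: p>=0.10

Exact binomial: n=20, k=17, p₀=1/5=0.2000
P(X≤17) from Σ C(n,i)·p₀^i·(1−p₀)^(n−i)
p-value (one-sided, H₁ less) = 1.00000
→ bracket: p>=0.10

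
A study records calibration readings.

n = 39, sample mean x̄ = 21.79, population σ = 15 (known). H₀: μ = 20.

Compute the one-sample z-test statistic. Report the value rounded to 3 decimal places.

test statistic = 0.745

SE = σ/√n = 15/√39 = 2.4019
z = (x̄−μ₀)/SE = (21.79−20)/2.4019 = 0.7452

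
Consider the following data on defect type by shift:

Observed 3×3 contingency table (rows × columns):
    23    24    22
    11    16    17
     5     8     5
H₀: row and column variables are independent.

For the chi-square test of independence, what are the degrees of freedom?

degrees of freedom = 4

df = (r−1)(c−1) = (3−1)·(3−1) = 4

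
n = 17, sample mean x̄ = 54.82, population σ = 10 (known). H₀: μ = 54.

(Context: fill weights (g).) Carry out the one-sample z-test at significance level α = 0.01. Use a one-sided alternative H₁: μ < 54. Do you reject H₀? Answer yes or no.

SE = σ/√n = 10/√17 = 2.4254
z = (x̄−μ₀)/SE = (54.82−54)/2.4254 = 0.3381
p-value (one-sided, H₁ less) = 0.63235
At α=0.01: p ≥ α → fail to reject H₀

reject H₀: no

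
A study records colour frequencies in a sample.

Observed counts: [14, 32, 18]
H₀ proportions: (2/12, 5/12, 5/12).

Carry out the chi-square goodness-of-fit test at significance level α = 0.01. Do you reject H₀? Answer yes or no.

n = 64; E_i = n·p_i = [10.67, 26.67, 26.67]
χ² = (14−10.67)²/10.67 + (32−26.67)²/26.67 + (18−26.67)²/26.67 = 4.9250
df = 2
p-value (upper-tail) = 0.08522
At α=0.01: p ≥ α → fail to reject H₀

reject H₀: no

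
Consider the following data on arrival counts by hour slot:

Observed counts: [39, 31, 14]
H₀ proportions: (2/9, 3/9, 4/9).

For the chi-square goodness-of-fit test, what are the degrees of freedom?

degrees of freedom = 2

df = k − 1 = 3 − 1 = 2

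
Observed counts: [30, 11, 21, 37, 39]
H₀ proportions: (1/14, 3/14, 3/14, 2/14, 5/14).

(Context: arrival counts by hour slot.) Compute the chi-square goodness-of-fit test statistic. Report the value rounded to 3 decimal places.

test statistic = 72.612

n = 138; E_i = n·p_i = [9.86, 29.57, 29.57, 19.71, 49.29]
χ² = (30−9.86)²/9.86 + (11−29.57)²/29.57 + (21−29.57)²/29.57 + (37−19.71)²/19.71 + (39−49.29)²/49.29 = 72.6121
df = 4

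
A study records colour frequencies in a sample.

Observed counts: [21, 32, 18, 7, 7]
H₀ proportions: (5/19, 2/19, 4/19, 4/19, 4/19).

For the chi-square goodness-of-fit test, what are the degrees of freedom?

df = k − 1 = 5 − 1 = 4

degrees of freedom = 4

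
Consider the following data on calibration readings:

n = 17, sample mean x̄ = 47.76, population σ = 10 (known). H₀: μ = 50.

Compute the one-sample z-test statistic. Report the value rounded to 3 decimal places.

test statistic = -0.924

SE = σ/√n = 10/√17 = 2.4254
z = (x̄−μ₀)/SE = (47.76−50)/2.4254 = -0.9236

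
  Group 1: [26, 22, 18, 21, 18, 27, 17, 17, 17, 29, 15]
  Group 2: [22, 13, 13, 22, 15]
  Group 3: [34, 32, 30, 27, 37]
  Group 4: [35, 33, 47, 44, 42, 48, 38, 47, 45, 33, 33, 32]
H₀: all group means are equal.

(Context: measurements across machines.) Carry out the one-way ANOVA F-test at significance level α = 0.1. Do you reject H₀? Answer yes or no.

reject H₀: yes

Group means [20.64, 17.00, 32.00, 39.75], grand mean 28.758
SSB = Σnᵢ(x̄ᵢ−x̄)² = 2919.265; SSW = ΣΣ(x−x̄ᵢ)² = 816.795
MSB = 2919.265/3 = 973.0884; MSW = 816.795/29 = 28.1654
F = MSB/MSW = 34.5491
df = (3, 29)
p-value (upper-tail) = 0.00000
At α=0.1: p < α → reject H₀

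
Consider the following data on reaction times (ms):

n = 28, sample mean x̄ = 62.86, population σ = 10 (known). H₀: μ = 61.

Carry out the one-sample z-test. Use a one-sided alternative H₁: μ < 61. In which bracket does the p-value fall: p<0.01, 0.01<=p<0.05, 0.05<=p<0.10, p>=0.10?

p-value bracket: p>=0.10

SE = σ/√n = 10/√28 = 1.8898
z = (x̄−μ₀)/SE = (62.86−61)/1.8898 = 0.9842
p-value (one-sided, H₁ less) = 0.83750
→ bracket: p>=0.10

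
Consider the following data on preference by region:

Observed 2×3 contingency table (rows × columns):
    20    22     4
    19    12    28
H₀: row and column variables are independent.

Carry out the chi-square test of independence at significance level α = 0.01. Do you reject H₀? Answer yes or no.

Row totals [46, 59], col totals [39, 34, 32], n=105
χ² = (20−17.09)²/17.09 + (22−14.90)²/14.90 + (4−14.02)²/14.02 + (19−21.91)²/21.91 + (12−19.10)²/19.10 + (28−17.98)²/17.98 = 19.6586
df = 2
p-value (upper-tail) = 0.00005
At α=0.01: p < α → reject H₀

reject H₀: yes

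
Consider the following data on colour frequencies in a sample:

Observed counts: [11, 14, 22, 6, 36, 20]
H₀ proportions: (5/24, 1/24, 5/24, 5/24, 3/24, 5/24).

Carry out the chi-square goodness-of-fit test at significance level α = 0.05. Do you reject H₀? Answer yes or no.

n = 109; E_i = n·p_i = [22.71, 4.54, 22.71, 22.71, 13.62, 22.71]
χ² = (11−22.71)²/22.71 + (14−4.54)²/4.54 + (22−22.71)²/22.71 + (6−22.71)²/22.71 + (36−13.62)²/13.62 + (20−22.71)²/22.71 = 75.1174
df = 5
p-value (upper-tail) = 0.00000
At α=0.05: p < α → reject H₀

reject H₀: yes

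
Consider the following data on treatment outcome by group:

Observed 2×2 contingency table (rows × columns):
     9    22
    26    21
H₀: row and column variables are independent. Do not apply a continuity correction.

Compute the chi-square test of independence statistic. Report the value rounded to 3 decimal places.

test statistic = 5.218

Row totals [31, 47], col totals [35, 43], n=78
χ² = (9−13.91)²/13.91 + (22−17.09)²/17.09 + (26−21.09)²/21.09 + (21−25.91)²/25.91 = 5.2179
df = 1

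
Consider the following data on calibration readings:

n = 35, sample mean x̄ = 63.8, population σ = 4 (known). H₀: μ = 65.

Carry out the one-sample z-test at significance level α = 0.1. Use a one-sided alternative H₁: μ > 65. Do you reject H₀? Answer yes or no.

SE = σ/√n = 4/√35 = 0.6761
z = (x̄−μ₀)/SE = (63.8−65)/0.6761 = -1.7748
p-value (one-sided, H₁ greater) = 0.96204
At α=0.1: p ≥ α → fail to reject H₀

reject H₀: no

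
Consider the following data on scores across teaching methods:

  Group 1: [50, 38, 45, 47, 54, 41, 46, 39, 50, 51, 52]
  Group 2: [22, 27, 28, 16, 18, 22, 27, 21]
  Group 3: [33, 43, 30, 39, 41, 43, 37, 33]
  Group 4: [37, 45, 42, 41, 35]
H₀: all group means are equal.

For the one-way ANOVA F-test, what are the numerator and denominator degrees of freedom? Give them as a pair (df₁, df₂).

degrees of freedom = [3, 28]

k = 4 groups, N = 32 total
df = (k−1, N−k) = (4−1, 32−4) = (3, 28)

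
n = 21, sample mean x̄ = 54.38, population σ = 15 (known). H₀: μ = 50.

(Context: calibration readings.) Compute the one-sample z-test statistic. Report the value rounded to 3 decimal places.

SE = σ/√n = 15/√21 = 3.2733
z = (x̄−μ₀)/SE = (54.38−50)/3.2733 = 1.3381

test statistic = 1.338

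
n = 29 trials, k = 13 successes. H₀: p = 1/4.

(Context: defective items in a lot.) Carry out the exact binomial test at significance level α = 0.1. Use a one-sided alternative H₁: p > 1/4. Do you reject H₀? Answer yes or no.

reject H₀: yes

Exact binomial: n=29, k=13, p₀=1/4=0.2500
P(X≥13) from Σ C(n,i)·p₀^i·(1−p₀)^(n−i)
p-value (one-sided, H₁ greater) = 0.01578
At α=0.1: p < α → reject H₀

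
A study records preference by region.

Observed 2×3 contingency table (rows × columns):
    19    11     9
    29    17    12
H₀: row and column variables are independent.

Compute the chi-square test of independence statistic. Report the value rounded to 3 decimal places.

Row totals [39, 58], col totals [48, 28, 21], n=97
χ² = (19−19.30)²/19.30 + (11−11.26)²/11.26 + (9−8.44)²/8.44 + (29−28.70)²/28.70 + (17−16.74)²/16.74 + (12−12.56)²/12.56 = 0.0790
df = 2

test statistic = 0.079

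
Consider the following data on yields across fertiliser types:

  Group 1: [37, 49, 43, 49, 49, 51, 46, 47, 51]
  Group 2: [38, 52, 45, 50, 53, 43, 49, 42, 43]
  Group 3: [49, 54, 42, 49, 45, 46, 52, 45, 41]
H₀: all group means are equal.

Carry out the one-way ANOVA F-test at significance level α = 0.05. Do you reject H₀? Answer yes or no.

reject H₀: no

Group means [46.89, 46.11, 47.00], grand mean 46.667
SSB = Σnᵢ(x̄ᵢ−x̄)² = 4.222; SSW = ΣΣ(x−x̄ᵢ)² = 521.778
MSB = 4.222/2 = 2.1111; MSW = 521.778/24 = 21.7407
F = MSB/MSW = 0.0971
df = (2, 24)
p-value (upper-tail) = 0.90782
At α=0.05: p ≥ α → fail to reject H₀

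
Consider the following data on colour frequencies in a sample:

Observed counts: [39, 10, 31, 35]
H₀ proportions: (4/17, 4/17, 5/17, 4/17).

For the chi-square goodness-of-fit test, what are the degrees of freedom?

df = k − 1 = 4 − 1 = 3

degrees of freedom = 3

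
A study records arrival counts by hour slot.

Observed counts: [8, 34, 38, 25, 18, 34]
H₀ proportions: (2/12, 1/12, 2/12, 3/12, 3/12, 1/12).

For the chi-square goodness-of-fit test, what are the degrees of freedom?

degrees of freedom = 5

df = k − 1 = 6 − 1 = 5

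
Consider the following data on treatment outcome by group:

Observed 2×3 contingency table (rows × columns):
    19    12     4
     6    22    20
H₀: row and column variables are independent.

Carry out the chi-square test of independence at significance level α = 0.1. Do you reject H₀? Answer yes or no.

reject H₀: yes

Row totals [35, 48], col totals [25, 34, 24], n=83
χ² = (19−10.54)²/10.54 + (12−14.34)²/14.34 + (4−10.12)²/10.12 + (6−14.46)²/14.46 + (22−19.66)²/19.66 + (20−13.88)²/13.88 = 18.7927
df = 2
p-value (upper-tail) = 0.00008
At α=0.1: p < α → reject H₀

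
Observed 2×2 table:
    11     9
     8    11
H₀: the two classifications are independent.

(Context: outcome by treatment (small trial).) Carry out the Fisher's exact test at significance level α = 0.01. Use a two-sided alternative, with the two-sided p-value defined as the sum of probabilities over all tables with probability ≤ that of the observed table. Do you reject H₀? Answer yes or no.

reject H₀: no

Margins: r₁=20, r₂=19, c₁=19, c₂=20, n=39
p_obs = C(20,11)·C(19,8)/C(39,19); sum pmf over tables with pmf ≤ p_obs
p-value (two-sided) = 0.52725
At α=0.01: p ≥ α → fail to reject H₀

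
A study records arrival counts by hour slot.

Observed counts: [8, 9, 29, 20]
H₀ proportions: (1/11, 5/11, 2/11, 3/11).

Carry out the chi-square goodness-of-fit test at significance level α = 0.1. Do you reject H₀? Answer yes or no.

reject H₀: yes

n = 66; E_i = n·p_i = [6.00, 30.00, 12.00, 18.00]
χ² = (8−6.00)²/6.00 + (9−30.00)²/30.00 + (29−12.00)²/12.00 + (20−18.00)²/18.00 = 39.6722
df = 3
p-value (upper-tail) = 0.00000
At α=0.1: p < α → reject H₀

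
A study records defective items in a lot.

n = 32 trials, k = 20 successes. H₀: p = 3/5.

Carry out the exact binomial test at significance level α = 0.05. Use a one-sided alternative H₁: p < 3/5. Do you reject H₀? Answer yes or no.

Exact binomial: n=32, k=20, p₀=3/5=0.6000
P(X≤20) from Σ C(n,i)·p₀^i·(1−p₀)^(n−i)
p-value (one-sided, H₁ less) = 0.67670
At α=0.05: p ≥ α → fail to reject H₀

reject H₀: no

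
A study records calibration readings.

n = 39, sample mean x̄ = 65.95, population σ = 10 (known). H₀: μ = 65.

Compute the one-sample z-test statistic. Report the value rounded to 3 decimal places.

test statistic = 0.593

SE = σ/√n = 10/√39 = 1.6013
z = (x̄−μ₀)/SE = (65.95−65)/1.6013 = 0.5933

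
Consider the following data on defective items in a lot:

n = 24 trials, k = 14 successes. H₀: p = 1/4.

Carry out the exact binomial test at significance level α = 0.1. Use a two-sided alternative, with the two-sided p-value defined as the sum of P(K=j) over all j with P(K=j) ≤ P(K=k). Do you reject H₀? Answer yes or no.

Exact binomial: n=24, k=14, p₀=1/4=0.2500
P(X=j) = C(n,j)·p₀^j·(1−p₀)^(n−j); p = Σ P(X=j) over j with P(X=j) ≤ P(X=14)
p-value (two-sided) = 0.00052
At α=0.1: p < α → reject H₀

reject H₀: yes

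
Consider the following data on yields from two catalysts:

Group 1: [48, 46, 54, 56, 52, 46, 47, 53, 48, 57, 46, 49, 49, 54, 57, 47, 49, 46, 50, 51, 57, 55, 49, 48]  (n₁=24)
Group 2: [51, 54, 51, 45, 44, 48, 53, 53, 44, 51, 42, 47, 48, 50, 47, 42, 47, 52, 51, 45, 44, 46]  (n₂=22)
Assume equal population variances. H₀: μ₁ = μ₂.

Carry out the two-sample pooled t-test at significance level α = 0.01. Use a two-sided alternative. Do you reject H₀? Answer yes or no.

x̄₁=50.583, s₁=3.866, n₁=24
x̄₂=47.955, s₂=3.697, n₂=22
s_p² = [23·3.866² + 21·3.697²]/44 = 14.3361
SE = √(s_p²·(1/24+1/22)) = 1.1176
t = (50.583−47.955)/1.1176 = 2.3522
df = 44
p-value (two-sided) = 0.02320
At α=0.01: p ≥ α → fail to reject H₀

reject H₀: no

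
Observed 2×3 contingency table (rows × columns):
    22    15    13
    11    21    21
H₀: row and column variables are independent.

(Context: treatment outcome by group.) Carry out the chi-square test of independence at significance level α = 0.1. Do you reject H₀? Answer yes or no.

reject H₀: yes

Row totals [50, 53], col totals [33, 36, 34], n=103
χ² = (22−16.02)²/16.02 + (15−17.48)²/17.48 + (13−16.50)²/16.50 + (11−16.98)²/16.98 + (21−18.52)²/18.52 + (21−17.50)²/17.50 = 6.4671
df = 2
p-value (upper-tail) = 0.03942
At α=0.1: p < α → reject H₀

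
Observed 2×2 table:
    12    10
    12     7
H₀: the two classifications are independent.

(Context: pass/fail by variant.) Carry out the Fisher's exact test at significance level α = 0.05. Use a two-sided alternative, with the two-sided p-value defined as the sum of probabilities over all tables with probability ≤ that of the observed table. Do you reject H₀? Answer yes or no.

reject H₀: no

Margins: r₁=22, r₂=19, c₁=24, c₂=17, n=41
p_obs = C(22,12)·C(19,12)/C(41,24); sum pmf over tables with pmf ≤ p_obs
p-value (two-sided) = 0.75198
At α=0.05: p ≥ α → fail to reject H₀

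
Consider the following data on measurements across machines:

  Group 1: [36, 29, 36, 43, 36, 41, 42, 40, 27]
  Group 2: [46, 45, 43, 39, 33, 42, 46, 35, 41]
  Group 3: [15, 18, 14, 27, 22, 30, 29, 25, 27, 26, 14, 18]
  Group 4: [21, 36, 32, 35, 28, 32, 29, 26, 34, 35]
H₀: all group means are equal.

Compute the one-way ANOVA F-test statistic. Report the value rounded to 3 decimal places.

Group means [36.67, 41.11, 22.08, 30.80], grand mean 31.825
SSB = Σnᵢ(x̄ᵢ−x̄)² = 2136.369; SSW = ΣΣ(x−x̄ᵢ)² = 1029.406
MSB = 2136.369/3 = 712.1231; MSW = 1029.406/36 = 28.5946
F = MSB/MSW = 24.9041
df = (3, 36)

test statistic = 24.904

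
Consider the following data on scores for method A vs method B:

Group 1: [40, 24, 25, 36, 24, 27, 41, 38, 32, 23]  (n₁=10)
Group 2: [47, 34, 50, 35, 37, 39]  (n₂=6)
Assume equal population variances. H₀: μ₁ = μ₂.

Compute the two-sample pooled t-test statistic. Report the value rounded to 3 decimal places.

x̄₁=31.000, s₁=7.226, n₁=10
x̄₂=40.333, s₂=6.623, n₂=6
s_p² = [9·7.226² + 5·6.623²]/14 = 49.2381
SE = √(s_p²·(1/10+1/6)) = 3.6236
t = (31.000−40.333)/3.6236 = -2.5757
df = 14

test statistic = -2.576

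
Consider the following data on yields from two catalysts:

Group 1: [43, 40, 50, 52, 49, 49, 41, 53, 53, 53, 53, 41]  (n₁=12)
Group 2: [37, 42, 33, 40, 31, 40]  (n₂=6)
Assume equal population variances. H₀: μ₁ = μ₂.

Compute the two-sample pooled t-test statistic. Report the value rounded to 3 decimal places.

test statistic = 4.346

x̄₁=48.083, s₁=5.299, n₁=12
x̄₂=37.167, s₂=4.355, n₂=6
s_p² = [11·5.299² + 5·4.355²]/16 = 25.2344
SE = √(s_p²·(1/12+1/6)) = 2.5117
t = (48.083−37.167)/2.5117 = 4.3463
df = 16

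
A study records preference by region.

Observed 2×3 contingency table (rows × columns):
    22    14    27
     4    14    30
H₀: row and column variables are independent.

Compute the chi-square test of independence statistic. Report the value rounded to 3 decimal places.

test statistic = 10.789

Row totals [63, 48], col totals [26, 28, 57], n=111
χ² = (22−14.76)²/14.76 + (14−15.89)²/15.89 + (27−32.35)²/32.35 + (4−11.24)²/11.24 + (14−12.11)²/12.11 + (30−24.65)²/24.65 = 10.7894
df = 2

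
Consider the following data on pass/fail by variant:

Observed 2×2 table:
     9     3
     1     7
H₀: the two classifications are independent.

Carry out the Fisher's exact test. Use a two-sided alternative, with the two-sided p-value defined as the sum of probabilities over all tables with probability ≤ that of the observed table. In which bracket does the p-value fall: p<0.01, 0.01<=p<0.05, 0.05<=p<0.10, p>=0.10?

Margins: r₁=12, r₂=8, c₁=10, c₂=10, n=20
p_obs = C(12,9)·C(8,1)/C(20,10); sum pmf over tables with pmf ≤ p_obs
p-value (two-sided) = 0.01977
→ bracket: 0.01<=p<0.05

p-value bracket: 0.01<=p<0.05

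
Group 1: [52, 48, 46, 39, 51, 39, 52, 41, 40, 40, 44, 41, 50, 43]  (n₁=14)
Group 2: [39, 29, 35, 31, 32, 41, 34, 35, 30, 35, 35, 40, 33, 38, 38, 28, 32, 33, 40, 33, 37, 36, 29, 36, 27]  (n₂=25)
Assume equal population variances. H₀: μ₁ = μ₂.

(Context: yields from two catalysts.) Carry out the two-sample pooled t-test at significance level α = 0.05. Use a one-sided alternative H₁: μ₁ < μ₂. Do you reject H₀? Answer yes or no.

x̄₁=44.714, s₁=5.014, n₁=14
x̄₂=34.240, s₂=3.919, n₂=25
s_p² = [13·5.014² + 24·3.919²]/37 = 18.7951
SE = √(s_p²·(1/14+1/25)) = 1.4472
t = (44.714−34.240)/1.4472 = 7.2378
df = 37
p-value (one-sided, H₁ less) = 1.00000
At α=0.05: p ≥ α → fail to reject H₀

reject H₀: no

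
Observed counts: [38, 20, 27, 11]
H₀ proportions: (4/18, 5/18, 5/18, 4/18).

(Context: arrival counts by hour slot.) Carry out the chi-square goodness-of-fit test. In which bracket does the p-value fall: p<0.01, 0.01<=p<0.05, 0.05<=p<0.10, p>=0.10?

n = 96; E_i = n·p_i = [21.33, 26.67, 26.67, 21.33]
χ² = (38−21.33)²/21.33 + (20−26.67)²/26.67 + (27−26.67)²/26.67 + (11−21.33)²/21.33 = 19.6969
df = 3
p-value (upper-tail) = 0.00020
→ bracket: p<0.01

p-value bracket: p<0.01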